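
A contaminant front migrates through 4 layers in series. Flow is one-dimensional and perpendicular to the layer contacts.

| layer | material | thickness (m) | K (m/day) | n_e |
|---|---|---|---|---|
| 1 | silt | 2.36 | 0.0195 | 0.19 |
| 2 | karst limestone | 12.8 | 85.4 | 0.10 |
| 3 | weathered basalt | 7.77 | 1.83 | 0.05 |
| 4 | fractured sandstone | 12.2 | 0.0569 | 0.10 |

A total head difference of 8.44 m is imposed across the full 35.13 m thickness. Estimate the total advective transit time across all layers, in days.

With flow normal to the layers, continuity requires the same specific discharge q through every layer.
Σ(b_i/K_i) = 2.36/0.0195 + 12.8/85.4 + 7.77/1.83 + 12.2/0.0569 = 339.8 d.
q = Δh / Σ(b_i/K_i) = 8.44 / 339.8 = 0.02484 m/day.
In each layer the seepage velocity is v_i = q/n_i, so the layer transit time is t_i = b_i·n_i / q:
  layer 1 (silt): t_1 = 2.36 × 0.19 / 0.02484 = 18.05 d
  layer 2 (karst limestone): t_2 = 12.8 × 0.10 / 0.02484 = 51.54 d
  layer 3 (weathered basalt): t_3 = 7.77 × 0.05 / 0.02484 = 15.64 d
  layer 4 (fractured sandstone): t_4 = 12.2 × 0.10 / 0.02484 = 49.12 d
Total t = Σ t_i = 134.4 days.

134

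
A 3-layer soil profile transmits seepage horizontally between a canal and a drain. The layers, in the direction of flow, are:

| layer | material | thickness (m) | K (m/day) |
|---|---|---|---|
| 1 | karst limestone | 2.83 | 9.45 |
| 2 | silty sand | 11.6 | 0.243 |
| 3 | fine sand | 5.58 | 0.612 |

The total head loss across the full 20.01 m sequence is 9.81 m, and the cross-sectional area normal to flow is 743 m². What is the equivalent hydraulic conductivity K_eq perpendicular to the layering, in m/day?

Flow is perpendicular to layering, so the layers act in series and the equivalent K is the thickness-weighted harmonic mean.
Total thickness L = 2.83 + 11.6 + 5.58 = 20.01 m.
Σ(b_i/K_i) = 2.83/9.45 + 11.6/0.243 + 5.58/0.612 = 57.15 d.
K_eq = L / Σ(b_i/K_i) = 20.01 / 57.15 = 0.3501 m/day.

0.350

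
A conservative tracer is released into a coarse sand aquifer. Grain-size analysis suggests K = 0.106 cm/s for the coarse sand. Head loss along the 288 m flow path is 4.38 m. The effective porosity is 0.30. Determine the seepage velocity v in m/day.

4.64

Convert K: 0.106 cm/s × 864 = 91.58 m/day.
Hydraulic gradient i = Δh / L = 4.38 / 288 = 0.01521.
Darcy flux q = K · i = 91.58 × 0.01521 = 1.393 m/day.
Seepage velocity v = q / n_e = 1.393 / 0.30 = 4.643 m/day.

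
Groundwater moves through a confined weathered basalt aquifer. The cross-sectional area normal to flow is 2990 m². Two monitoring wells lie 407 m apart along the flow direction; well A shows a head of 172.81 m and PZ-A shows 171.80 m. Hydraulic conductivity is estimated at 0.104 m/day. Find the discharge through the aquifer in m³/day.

Hydraulic gradient i = (172.81 − 171.80) / 407 = 1.01 / 407 = 0.002482.
Darcy's law: Q = K · A · i = 0.1040 × 2990 × 0.002482 = 0.7717 m³/day.

0.772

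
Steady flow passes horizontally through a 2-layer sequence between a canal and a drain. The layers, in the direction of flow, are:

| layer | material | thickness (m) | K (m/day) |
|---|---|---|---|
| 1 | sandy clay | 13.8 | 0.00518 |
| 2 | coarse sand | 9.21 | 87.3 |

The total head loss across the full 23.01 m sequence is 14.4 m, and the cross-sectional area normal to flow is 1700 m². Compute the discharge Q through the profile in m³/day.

Flow is perpendicular to layering, so the layers act in series and the equivalent K is the thickness-weighted harmonic mean.
Total thickness L = 13.8 + 9.21 = 23.01 m.
Σ(b_i/K_i) = 13.8/0.00518 + 9.21/87.3 = 2664 d.
K_eq = L / Σ(b_i/K_i) = 23.01 / 2664 = 0.008637 m/day.
Q = K_eq · A · (Δh/L) = 0.008637 × 1700 × (14.4/23.01) = 9.189 m³/day.

9.19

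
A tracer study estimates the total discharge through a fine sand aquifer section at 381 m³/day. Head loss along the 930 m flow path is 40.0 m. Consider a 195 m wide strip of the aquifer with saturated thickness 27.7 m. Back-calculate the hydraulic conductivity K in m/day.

Cross-sectional area A = 195 × 27.7 = 5402 m².
Hydraulic gradient i = Δh / L = 40.0 / 930 = 0.04301.
From Q = K·A·i, K = Q / (A·i) = 381 / (5402 × 0.04301) = 1.640 m/day.

1.64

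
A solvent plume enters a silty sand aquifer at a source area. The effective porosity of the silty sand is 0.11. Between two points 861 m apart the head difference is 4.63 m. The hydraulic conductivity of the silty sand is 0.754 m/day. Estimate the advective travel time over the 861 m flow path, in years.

64.0

Hydraulic gradient i = Δh / L = 4.63 / 861 = 0.005377.
Darcy flux q = K · i = 0.7540 × 0.005377 = 0.004055 m/day.
Seepage velocity v = q / n_e = 0.004055 / 0.11 = 0.03686 m/day.
Travel time t = L / v = 861 / 0.03686 = 23359 days = 63.95 years.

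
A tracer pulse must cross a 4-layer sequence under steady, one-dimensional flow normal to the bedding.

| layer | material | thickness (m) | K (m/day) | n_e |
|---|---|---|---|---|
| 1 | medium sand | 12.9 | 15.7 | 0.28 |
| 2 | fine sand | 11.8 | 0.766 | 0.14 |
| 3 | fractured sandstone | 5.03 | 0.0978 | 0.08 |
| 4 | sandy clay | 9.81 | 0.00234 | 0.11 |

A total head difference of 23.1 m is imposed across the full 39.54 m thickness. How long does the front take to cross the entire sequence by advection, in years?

With flow normal to the layers, continuity requires the same specific discharge q through every layer.
Σ(b_i/K_i) = 12.9/15.7 + 11.8/0.766 + 5.03/0.0978 + 9.81/0.00234 = 4260 d.
q = Δh / Σ(b_i/K_i) = 23.1 / 4260 = 0.005423 m/day.
In each layer the seepage velocity is v_i = q/n_i, so the layer transit time is t_i = b_i·n_i / q:
  layer 1 (medium sand): t_1 = 12.9 × 0.28 / 0.005423 = 666.1 d
  layer 2 (fine sand): t_2 = 11.8 × 0.14 / 0.005423 = 304.7 d
  layer 3 (fractured sandstone): t_3 = 5.03 × 0.08 / 0.005423 = 74.21 d
  layer 4 (sandy clay): t_4 = 9.81 × 0.11 / 0.005423 = 199.0 d
Total t = Σ t_i = 1244 days = 3.406 years.

3.41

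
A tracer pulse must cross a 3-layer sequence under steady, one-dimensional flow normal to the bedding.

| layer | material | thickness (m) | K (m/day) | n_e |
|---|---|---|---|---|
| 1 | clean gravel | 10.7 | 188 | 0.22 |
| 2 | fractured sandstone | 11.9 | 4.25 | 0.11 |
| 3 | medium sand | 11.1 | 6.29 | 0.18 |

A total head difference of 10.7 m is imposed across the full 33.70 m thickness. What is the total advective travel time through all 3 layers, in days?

2.45

With flow normal to the layers, continuity requires the same specific discharge q through every layer.
Σ(b_i/K_i) = 10.7/188 + 11.9/4.25 + 11.1/6.29 = 4.622 d.
q = Δh / Σ(b_i/K_i) = 10.7 / 4.622 = 2.315 m/day.
In each layer the seepage velocity is v_i = q/n_i, so the layer transit time is t_i = b_i·n_i / q:
  layer 1 (clean gravel): t_1 = 10.7 × 0.22 / 2.315 = 1.017 d
  layer 2 (fractured sandstone): t_2 = 11.9 × 0.11 / 2.315 = 0.5654 d
  layer 3 (medium sand): t_3 = 11.1 × 0.18 / 2.315 = 0.8630 d
Total t = Σ t_i = 2.445 days.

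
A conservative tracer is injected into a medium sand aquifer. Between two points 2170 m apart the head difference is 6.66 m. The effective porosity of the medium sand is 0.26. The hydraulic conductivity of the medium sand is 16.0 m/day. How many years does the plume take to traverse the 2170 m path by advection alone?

Hydraulic gradient i = Δh / L = 6.66 / 2170 = 0.003069.
Darcy flux q = K · i = 16.00 × 0.003069 = 0.04911 m/day.
Seepage velocity v = q / n_e = 0.04911 / 0.26 = 0.1889 m/day.
Travel time t = L / v = 2170 / 0.1889 = 11489 days = 31.46 years.

31.5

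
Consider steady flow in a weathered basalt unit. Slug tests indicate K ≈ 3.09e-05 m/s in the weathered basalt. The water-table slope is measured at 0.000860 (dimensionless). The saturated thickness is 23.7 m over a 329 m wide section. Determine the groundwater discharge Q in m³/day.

Convert K: 3.09e-05 m/s × 86400 = 2.670 m/day.
Cross-sectional area A = 329 × 23.7 = 7797 m².
Hydraulic gradient i = 0.000860.
Darcy's law: Q = K · A · i = 2.670 × 7797 × 0.0008600 = 17.90 m³/day.

17.9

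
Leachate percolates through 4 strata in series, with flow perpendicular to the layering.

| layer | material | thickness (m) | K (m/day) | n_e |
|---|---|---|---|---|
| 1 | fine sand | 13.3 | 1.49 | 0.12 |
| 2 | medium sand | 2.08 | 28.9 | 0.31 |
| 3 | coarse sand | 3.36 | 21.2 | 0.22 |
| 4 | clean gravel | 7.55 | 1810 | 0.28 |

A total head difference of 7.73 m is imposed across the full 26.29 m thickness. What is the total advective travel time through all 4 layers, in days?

6.04

With flow normal to the layers, continuity requires the same specific discharge q through every layer.
Σ(b_i/K_i) = 13.3/1.49 + 2.08/28.9 + 3.36/21.2 + 7.55/1810 = 9.161 d.
q = Δh / Σ(b_i/K_i) = 7.73 / 9.161 = 0.8438 m/day.
In each layer the seepage velocity is v_i = q/n_i, so the layer transit time is t_i = b_i·n_i / q:
  layer 1 (fine sand): t_1 = 13.3 × 0.12 / 0.8438 = 1.891 d
  layer 2 (medium sand): t_2 = 2.08 × 0.31 / 0.8438 = 0.7642 d
  layer 3 (coarse sand): t_3 = 3.36 × 0.22 / 0.8438 = 0.8760 d
  layer 4 (clean gravel): t_4 = 7.55 × 0.28 / 0.8438 = 2.505 d
Total t = Σ t_i = 6.037 days.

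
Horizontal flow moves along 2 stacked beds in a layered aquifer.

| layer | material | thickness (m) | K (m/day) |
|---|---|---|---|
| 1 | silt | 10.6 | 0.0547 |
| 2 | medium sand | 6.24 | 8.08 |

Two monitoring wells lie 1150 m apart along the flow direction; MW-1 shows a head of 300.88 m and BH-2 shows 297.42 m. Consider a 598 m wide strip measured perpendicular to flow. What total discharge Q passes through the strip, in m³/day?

91.8

Flow is parallel to layering, so each bed carries its own Darcy discharge and the transmissivities add.
Σ(K_i·b_i) = 0.0547×10.6 + 8.08×6.24 = 51.00 m²/day.
Hydraulic gradient i = (300.88 − 297.42) / 1150 = 3.46 / 1150 = 0.003009.
Q = Σ(K_i·b_i) · W · i = 51.00 × 598 × 0.003009 = 91.76 m³/day.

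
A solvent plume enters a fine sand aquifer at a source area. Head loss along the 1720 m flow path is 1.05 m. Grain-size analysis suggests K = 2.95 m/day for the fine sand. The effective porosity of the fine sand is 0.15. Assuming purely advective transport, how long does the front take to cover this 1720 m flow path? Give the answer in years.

392

Hydraulic gradient i = Δh / L = 1.05 / 1720 = 0.0006105.
Darcy flux q = K · i = 2.950 × 0.0006105 = 0.001801 m/day.
Seepage velocity v = q / n_e = 0.001801 / 0.15 = 0.01201 m/day.
Travel time t = L / v = 1720 / 0.01201 = 1.433e+05 days = 392.2 years.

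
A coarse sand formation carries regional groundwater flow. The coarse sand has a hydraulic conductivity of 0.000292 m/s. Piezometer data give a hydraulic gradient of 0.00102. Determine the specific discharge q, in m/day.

0.0257

Convert K: 0.000292 m/s × 86400 = 25.23 m/day.
Hydraulic gradient i = 0.00102.
Specific discharge q = K · i = 25.23 × 0.001020 = 0.02573 m/day.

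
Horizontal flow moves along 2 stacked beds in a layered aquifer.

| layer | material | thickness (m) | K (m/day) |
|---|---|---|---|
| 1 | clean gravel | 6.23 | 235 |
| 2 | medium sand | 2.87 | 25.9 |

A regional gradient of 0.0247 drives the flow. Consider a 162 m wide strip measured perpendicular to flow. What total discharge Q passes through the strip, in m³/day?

6160

Flow is parallel to layering, so each bed carries its own Darcy discharge and the transmissivities add.
Σ(K_i·b_i) = 235×6.23 + 25.9×2.87 = 1538 m²/day.
Hydraulic gradient i = 0.0247.
Q = Σ(K_i·b_i) · W · i = 1538 × 162 × 0.02470 = 6156 m³/day.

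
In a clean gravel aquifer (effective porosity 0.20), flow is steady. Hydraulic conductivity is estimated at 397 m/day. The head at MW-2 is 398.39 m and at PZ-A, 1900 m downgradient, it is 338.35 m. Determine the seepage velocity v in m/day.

Hydraulic gradient i = (398.39 − 338.35) / 1900 = 60.04 / 1900 = 0.03160.
Darcy flux q = K · i = 397.0 × 0.03160 = 12.55 m/day.
Seepage velocity v = q / n_e = 12.55 / 0.20 = 62.73 m/day.

62.7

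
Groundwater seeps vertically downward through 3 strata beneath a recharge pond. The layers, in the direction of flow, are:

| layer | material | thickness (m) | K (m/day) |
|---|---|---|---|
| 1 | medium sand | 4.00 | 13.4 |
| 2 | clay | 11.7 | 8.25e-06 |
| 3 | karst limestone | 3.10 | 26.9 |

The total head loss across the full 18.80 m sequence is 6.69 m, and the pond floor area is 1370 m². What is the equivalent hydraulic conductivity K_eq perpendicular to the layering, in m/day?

1.33e-05

Flow is perpendicular to layering, so the layers act in series and the equivalent K is the thickness-weighted harmonic mean.
Total thickness L = 4.00 + 11.7 + 3.10 = 18.80 m.
Σ(b_i/K_i) = 4.00/13.4 + 11.7/8.25e-06 + 3.10/26.9 = 1.418e+06 d.
K_eq = L / Σ(b_i/K_i) = 18.80 / 1.418e+06 = 1.326e-05 m/day.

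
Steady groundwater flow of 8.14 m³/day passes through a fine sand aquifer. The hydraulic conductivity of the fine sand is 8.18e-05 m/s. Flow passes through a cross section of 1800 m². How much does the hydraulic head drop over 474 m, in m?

Convert K: 8.18e-05 m/s × 86400 = 7.068 m/day.
From Q = K·A·i, i = Q / (K·A) = 8.14 / (7.068 × 1800) = 0.0006399.
Head loss Δh = i · L = 0.0006399 × 474 = 0.3033 m.

0.303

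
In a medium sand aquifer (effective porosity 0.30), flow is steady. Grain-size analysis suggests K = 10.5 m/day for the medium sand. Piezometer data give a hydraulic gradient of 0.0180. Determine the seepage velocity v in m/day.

Hydraulic gradient i = 0.0180.
Darcy flux q = K · i = 10.50 × 0.01800 = 0.1890 m/day.
Seepage velocity v = q / n_e = 0.1890 / 0.30 = 0.6300 m/day.

0.630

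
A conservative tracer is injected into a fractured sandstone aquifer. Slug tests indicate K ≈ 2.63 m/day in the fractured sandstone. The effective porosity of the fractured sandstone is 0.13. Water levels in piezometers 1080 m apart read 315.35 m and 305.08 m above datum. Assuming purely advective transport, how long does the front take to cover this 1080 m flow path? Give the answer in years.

Hydraulic gradient i = (315.35 − 305.08) / 1080 = 10.27 / 1080 = 0.009509.
Darcy flux q = K · i = 2.630 × 0.009509 = 0.02501 m/day.
Seepage velocity v = q / n_e = 0.02501 / 0.13 = 0.1924 m/day.
Travel time t = L / v = 1080 / 0.1924 = 5614 days = 15.37 years.

15.4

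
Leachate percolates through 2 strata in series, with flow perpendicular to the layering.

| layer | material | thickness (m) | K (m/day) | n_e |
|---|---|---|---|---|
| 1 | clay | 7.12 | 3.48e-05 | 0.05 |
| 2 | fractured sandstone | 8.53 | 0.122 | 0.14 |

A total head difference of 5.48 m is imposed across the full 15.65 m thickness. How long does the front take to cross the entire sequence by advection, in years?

With flow normal to the layers, continuity requires the same specific discharge q through every layer.
Σ(b_i/K_i) = 7.12/3.48e-05 + 8.53/0.122 = 2.047e+05 d.
q = Δh / Σ(b_i/K_i) = 5.48 / 2.047e+05 = 2.678e-05 m/day.
In each layer the seepage velocity is v_i = q/n_i, so the layer transit time is t_i = b_i·n_i / q:
  layer 1 (clay): t_1 = 7.12 × 0.05 / 2.678e-05 = 13296 d
  layer 2 (fractured sandstone): t_2 = 8.53 × 0.14 / 2.678e-05 = 44601 d
Total t = Σ t_i = 57897 days = 158.5 years.

159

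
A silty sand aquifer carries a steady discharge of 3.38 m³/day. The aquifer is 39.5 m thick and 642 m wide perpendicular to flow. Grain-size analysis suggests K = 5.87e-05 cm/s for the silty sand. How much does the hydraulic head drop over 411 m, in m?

1.08

Convert K: 5.87e-05 cm/s × 864 = 0.05072 m/day.
Cross-sectional area A = 642 × 39.5 = 25359 m².
From Q = K·A·i, i = Q / (K·A) = 3.38 / (0.05072 × 25359) = 0.002628.
Head loss Δh = i · L = 0.002628 × 411 = 1.080 m.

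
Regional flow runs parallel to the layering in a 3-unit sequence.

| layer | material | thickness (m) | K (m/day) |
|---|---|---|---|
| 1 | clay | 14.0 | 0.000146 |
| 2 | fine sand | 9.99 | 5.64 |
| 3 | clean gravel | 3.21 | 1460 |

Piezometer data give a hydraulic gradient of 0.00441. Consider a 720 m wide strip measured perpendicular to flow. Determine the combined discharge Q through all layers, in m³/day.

15100

Flow is parallel to layering, so each bed carries its own Darcy discharge and the transmissivities add.
Σ(K_i·b_i) = 0.000146×14.0 + 5.64×9.99 + 1460×3.21 = 4743 m²/day.
Hydraulic gradient i = 0.00441.
Q = Σ(K_i·b_i) · W · i = 4743 × 720 × 0.004410 = 15060 m³/day.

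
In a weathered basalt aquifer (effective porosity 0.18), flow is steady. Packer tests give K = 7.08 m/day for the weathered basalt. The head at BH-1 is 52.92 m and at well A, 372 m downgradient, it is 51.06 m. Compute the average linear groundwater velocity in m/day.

Hydraulic gradient i = (52.92 − 51.06) / 372 = 1.86 / 372 = 0.005000.
Darcy flux q = K · i = 7.080 × 0.005000 = 0.03540 m/day.
Seepage velocity v = q / n_e = 0.03540 / 0.18 = 0.1967 m/day.

0.197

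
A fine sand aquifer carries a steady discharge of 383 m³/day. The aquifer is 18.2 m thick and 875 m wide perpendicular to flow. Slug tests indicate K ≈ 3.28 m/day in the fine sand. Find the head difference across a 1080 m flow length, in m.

Cross-sectional area A = 875 × 18.2 = 15925 m².
From Q = K·A·i, i = Q / (K·A) = 383 / (3.280 × 15925) = 0.007332.
Head loss Δh = i · L = 0.007332 × 1080 = 7.919 m.

7.92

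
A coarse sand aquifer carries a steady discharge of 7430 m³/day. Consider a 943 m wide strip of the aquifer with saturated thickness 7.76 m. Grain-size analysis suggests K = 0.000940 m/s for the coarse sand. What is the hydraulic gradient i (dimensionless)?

Convert K: 0.000940 m/s × 86400 = 81.22 m/day.
Cross-sectional area A = 943 × 7.76 = 7318 m².
From Q = K·A·i, i = Q / (K·A) = 7430 / (81.22 × 7318) = 0.01250.

0.0125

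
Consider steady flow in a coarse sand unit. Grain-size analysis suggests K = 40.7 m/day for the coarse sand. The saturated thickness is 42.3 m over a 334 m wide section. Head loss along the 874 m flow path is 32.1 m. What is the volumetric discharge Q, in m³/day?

Cross-sectional area A = 334 × 42.3 = 14128 m².
Hydraulic gradient i = Δh / L = 32.1 / 874 = 0.03673.
Darcy's law: Q = K · A · i = 40.70 × 14128 × 0.03673 = 21119 m³/day.

21100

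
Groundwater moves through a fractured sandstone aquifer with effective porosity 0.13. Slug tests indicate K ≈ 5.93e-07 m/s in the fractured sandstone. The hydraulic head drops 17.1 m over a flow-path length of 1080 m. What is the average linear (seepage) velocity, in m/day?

0.00624

Convert K: 5.93e-07 m/s × 86400 = 0.05124 m/day.
Hydraulic gradient i = Δh / L = 17.1 / 1080 = 0.01583.
Darcy flux q = K · i = 0.05124 × 0.01583 = 0.0008112 m/day.
Seepage velocity v = q / n_e = 0.0008112 / 0.13 = 0.006240 m/day.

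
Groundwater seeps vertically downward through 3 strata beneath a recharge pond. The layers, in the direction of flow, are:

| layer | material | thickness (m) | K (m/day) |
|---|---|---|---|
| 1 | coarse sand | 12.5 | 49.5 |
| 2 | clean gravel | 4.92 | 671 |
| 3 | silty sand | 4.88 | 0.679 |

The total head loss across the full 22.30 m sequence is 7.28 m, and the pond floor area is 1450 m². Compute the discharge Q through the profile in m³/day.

1420

Flow is perpendicular to layering, so the layers act in series and the equivalent K is the thickness-weighted harmonic mean.
Total thickness L = 12.5 + 4.92 + 4.88 = 22.30 m.
Σ(b_i/K_i) = 12.5/49.5 + 4.92/671 + 4.88/0.679 = 7.447 d.
K_eq = L / Σ(b_i/K_i) = 22.30 / 7.447 = 2.995 m/day.
Q = K_eq · A · (Δh/L) = 2.995 × 1450 × (7.28/22.30) = 1418 m³/day.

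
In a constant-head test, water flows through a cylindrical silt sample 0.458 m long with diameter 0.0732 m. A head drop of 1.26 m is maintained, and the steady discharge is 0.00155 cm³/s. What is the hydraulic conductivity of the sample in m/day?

0.0116

Cross-sectional area A = π·(d/2)² = π × (0.0732/2)² = 0.004208 m².
Convert discharge: 0.00155 cm³/s = 1.550e-09 m³/s.
Darcy's law rearranged: K = Q·L / (A·Δh) = 1.550e-09 × 0.458 / (0.004208 × 1.26) = 1.339e-07 m/s = 0.01157 m/day.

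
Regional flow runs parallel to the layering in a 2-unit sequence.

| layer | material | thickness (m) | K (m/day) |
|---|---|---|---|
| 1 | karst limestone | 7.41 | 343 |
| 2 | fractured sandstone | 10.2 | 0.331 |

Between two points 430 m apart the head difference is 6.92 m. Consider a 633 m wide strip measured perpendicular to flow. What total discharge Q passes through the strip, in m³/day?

25900

Flow is parallel to layering, so each bed carries its own Darcy discharge and the transmissivities add.
Σ(K_i·b_i) = 343×7.41 + 0.331×10.2 = 2545 m²/day.
Hydraulic gradient i = Δh / L = 6.92 / 430 = 0.01609.
Q = Σ(K_i·b_i) · W · i = 2545 × 633 × 0.01609 = 25926 m³/day.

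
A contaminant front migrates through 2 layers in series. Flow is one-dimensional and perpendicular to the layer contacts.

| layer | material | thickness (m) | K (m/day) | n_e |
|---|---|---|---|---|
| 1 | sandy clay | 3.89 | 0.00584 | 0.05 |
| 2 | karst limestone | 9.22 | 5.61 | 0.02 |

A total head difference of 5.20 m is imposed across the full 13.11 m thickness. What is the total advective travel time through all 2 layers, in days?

48.7

With flow normal to the layers, continuity requires the same specific discharge q through every layer.
Σ(b_i/K_i) = 3.89/0.00584 + 9.22/5.61 = 667.7 d.
q = Δh / Σ(b_i/K_i) = 5.20 / 667.7 = 0.007787 m/day.
In each layer the seepage velocity is v_i = q/n_i, so the layer transit time is t_i = b_i·n_i / q:
  layer 1 (sandy clay): t_1 = 3.89 × 0.05 / 0.007787 = 24.98 d
  layer 2 (karst limestone): t_2 = 9.22 × 0.02 / 0.007787 = 23.68 d
Total t = Σ t_i = 48.66 days.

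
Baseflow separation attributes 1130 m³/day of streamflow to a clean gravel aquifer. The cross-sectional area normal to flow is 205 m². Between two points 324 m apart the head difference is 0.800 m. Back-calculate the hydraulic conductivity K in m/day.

Hydraulic gradient i = Δh / L = 0.800 / 324 = 0.002469.
From Q = K·A·i, K = Q / (A·i) = 1130 / (205.0 × 0.002469) = 2232 m/day.

2230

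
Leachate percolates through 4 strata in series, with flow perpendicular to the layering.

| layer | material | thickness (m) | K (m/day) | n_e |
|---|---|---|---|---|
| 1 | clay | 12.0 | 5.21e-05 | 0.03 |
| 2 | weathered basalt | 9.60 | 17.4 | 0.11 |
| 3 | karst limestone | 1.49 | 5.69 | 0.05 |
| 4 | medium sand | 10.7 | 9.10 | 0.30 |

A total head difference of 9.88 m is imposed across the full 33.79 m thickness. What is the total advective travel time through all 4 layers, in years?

300

With flow normal to the layers, continuity requires the same specific discharge q through every layer.
Σ(b_i/K_i) = 12.0/5.21e-05 + 9.60/17.4 + 1.49/5.69 + 10.7/9.10 = 2.303e+05 d.
q = Δh / Σ(b_i/K_i) = 9.88 / 2.303e+05 = 4.290e-05 m/day.
In each layer the seepage velocity is v_i = q/n_i, so the layer transit time is t_i = b_i·n_i / q:
  layer 1 (clay): t_1 = 12.0 × 0.03 / 4.290e-05 = 8393 d
  layer 2 (weathered basalt): t_2 = 9.60 × 0.11 / 4.290e-05 = 24618 d
  layer 3 (karst limestone): t_3 = 1.49 × 0.05 / 4.290e-05 = 1737 d
  layer 4 (medium sand): t_4 = 10.7 × 0.30 / 4.290e-05 = 74833 d
Total t = Σ t_i = 1.096e+05 days = 300.0 years.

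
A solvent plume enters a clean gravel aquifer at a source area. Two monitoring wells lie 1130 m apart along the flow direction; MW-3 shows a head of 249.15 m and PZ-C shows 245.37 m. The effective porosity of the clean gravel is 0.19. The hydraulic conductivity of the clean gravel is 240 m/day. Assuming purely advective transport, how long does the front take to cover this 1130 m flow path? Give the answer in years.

0.732

Hydraulic gradient i = (249.15 − 245.37) / 1130 = 3.78 / 1130 = 0.003345.
Darcy flux q = K · i = 240.0 × 0.003345 = 0.8028 m/day.
Seepage velocity v = q / n_e = 0.8028 / 0.19 = 4.225 m/day.
Travel time t = L / v = 1130 / 4.225 = 267.4 days = 0.7322 years.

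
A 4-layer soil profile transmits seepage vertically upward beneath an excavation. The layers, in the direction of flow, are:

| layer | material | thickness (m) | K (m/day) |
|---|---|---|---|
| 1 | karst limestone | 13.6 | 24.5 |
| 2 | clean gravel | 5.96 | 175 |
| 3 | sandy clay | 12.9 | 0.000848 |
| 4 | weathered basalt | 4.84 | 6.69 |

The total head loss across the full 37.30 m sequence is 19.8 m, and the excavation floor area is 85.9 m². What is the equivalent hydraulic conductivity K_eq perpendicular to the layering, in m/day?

Flow is perpendicular to layering, so the layers act in series and the equivalent K is the thickness-weighted harmonic mean.
Total thickness L = 13.6 + 5.96 + 12.9 + 4.84 = 37.30 m.
Σ(b_i/K_i) = 13.6/24.5 + 5.96/175 + 12.9/0.000848 + 4.84/6.69 = 15214 d.
K_eq = L / Σ(b_i/K_i) = 37.30 / 15214 = 0.002452 m/day.

0.00245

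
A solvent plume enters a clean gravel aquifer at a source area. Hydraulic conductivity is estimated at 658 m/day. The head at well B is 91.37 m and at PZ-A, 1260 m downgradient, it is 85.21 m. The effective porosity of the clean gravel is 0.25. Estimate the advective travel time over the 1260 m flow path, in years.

Hydraulic gradient i = (91.37 − 85.21) / 1260 = 6.16 / 1260 = 0.004889.
Darcy flux q = K · i = 658.0 × 0.004889 = 3.217 m/day.
Seepage velocity v = q / n_e = 3.217 / 0.25 = 12.87 m/day.
Travel time t = L / v = 1260 / 12.87 = 97.92 days = 0.2681 years.

0.268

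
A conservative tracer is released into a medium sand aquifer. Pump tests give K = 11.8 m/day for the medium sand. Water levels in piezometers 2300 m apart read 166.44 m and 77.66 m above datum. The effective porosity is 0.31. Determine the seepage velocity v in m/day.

Hydraulic gradient i = (166.44 − 77.66) / 2300 = 88.78 / 2300 = 0.03860.
Darcy flux q = K · i = 11.80 × 0.03860 = 0.4555 m/day.
Seepage velocity v = q / n_e = 0.4555 / 0.31 = 1.469 m/day.

1.47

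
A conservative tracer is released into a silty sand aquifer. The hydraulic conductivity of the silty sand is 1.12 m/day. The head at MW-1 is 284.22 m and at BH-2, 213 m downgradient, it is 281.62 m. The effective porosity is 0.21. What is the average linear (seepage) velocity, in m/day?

0.0651

Hydraulic gradient i = (284.22 − 281.62) / 213 = 2.6 / 213 = 0.01221.
Darcy flux q = K · i = 1.120 × 0.01221 = 0.01367 m/day.
Seepage velocity v = q / n_e = 0.01367 / 0.21 = 0.06510 m/day.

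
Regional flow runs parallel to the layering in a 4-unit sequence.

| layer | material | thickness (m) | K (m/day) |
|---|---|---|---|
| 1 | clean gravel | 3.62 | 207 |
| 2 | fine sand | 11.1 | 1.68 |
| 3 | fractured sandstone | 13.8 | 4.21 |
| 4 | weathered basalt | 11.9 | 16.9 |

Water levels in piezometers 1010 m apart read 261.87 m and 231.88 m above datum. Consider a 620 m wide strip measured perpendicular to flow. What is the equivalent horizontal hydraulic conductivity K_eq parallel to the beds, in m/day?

25.4

Flow is parallel to layering, so each bed carries its own Darcy discharge and the transmissivities add.
Σ(K_i·b_i) = 207×3.62 + 1.68×11.1 + 4.21×13.8 + 16.9×11.9 = 1027 m²/day.
Total thickness b = 40.42 m, so K_eq = Σ(K_i·b_i)/b = 25.41 m/day.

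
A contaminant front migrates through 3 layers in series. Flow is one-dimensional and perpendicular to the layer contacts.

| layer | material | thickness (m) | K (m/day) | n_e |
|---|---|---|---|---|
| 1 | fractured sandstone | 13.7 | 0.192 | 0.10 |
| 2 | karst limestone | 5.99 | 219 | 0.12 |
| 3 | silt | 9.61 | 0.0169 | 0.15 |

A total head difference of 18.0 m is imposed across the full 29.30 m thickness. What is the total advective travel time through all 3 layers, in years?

With flow normal to the layers, continuity requires the same specific discharge q through every layer.
Σ(b_i/K_i) = 13.7/0.192 + 5.99/219 + 9.61/0.0169 = 640.0 d.
q = Δh / Σ(b_i/K_i) = 18.0 / 640.0 = 0.02812 m/day.
In each layer the seepage velocity is v_i = q/n_i, so the layer transit time is t_i = b_i·n_i / q:
  layer 1 (fractured sandstone): t_1 = 13.7 × 0.10 / 0.02812 = 48.71 d
  layer 2 (karst limestone): t_2 = 5.99 × 0.12 / 0.02812 = 25.56 d
  layer 3 (silt): t_3 = 9.61 × 0.15 / 0.02812 = 51.25 d
Total t = Σ t_i = 125.5 days = 0.3437 years.

0.344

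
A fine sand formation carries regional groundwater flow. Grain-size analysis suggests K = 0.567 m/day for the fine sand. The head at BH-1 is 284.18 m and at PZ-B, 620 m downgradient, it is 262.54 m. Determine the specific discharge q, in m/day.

0.0198

Hydraulic gradient i = (284.18 − 262.54) / 620 = 21.64 / 620 = 0.03490.
Specific discharge q = K · i = 0.5670 × 0.03490 = 0.01979 m/day.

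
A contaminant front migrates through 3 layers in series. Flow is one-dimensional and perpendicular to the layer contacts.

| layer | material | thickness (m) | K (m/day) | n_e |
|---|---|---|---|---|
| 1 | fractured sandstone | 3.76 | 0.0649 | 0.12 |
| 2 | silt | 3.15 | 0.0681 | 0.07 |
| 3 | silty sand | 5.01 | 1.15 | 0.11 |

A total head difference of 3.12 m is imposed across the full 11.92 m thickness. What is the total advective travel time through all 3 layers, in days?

With flow normal to the layers, continuity requires the same specific discharge q through every layer.
Σ(b_i/K_i) = 3.76/0.0649 + 3.15/0.0681 + 5.01/1.15 = 108.5 d.
q = Δh / Σ(b_i/K_i) = 3.12 / 108.5 = 0.02874 m/day.
In each layer the seepage velocity is v_i = q/n_i, so the layer transit time is t_i = b_i·n_i / q:
  layer 1 (fractured sandstone): t_1 = 3.76 × 0.12 / 0.02874 = 15.70 d
  layer 2 (silt): t_2 = 3.15 × 0.07 / 0.02874 = 7.671 d
  layer 3 (silty sand): t_3 = 5.01 × 0.11 / 0.02874 = 19.17 d
Total t = Σ t_i = 42.54 days.

42.5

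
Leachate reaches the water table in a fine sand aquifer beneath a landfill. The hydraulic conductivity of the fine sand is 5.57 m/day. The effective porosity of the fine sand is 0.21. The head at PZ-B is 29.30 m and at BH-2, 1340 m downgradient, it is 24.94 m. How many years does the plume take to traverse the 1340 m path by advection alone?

42.5

Hydraulic gradient i = (29.30 − 24.94) / 1340 = 4.36 / 1340 = 0.003254.
Darcy flux q = K · i = 5.570 × 0.003254 = 0.01812 m/day.
Seepage velocity v = q / n_e = 0.01812 / 0.21 = 0.08630 m/day.
Travel time t = L / v = 1340 / 0.08630 = 15527 days = 42.51 years.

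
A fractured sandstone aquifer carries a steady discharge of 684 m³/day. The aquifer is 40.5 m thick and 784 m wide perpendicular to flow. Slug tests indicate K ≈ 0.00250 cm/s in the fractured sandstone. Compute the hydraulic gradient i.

Convert K: 0.00250 cm/s × 864 = 2.160 m/day.
Cross-sectional area A = 784 × 40.5 = 31752 m².
From Q = K·A·i, i = Q / (K·A) = 684 / (2.160 × 31752) = 0.009973.

0.00997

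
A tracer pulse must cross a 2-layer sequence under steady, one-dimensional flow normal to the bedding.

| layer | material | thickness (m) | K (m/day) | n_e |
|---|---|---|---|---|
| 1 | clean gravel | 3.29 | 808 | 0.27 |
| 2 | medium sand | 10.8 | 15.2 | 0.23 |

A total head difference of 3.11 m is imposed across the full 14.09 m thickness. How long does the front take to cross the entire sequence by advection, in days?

0.775

With flow normal to the layers, continuity requires the same specific discharge q through every layer.
Σ(b_i/K_i) = 3.29/808 + 10.8/15.2 = 0.7146 d.
q = Δh / Σ(b_i/K_i) = 3.11 / 0.7146 = 4.352 m/day.
In each layer the seepage velocity is v_i = q/n_i, so the layer transit time is t_i = b_i·n_i / q:
  layer 1 (clean gravel): t_1 = 3.29 × 0.27 / 4.352 = 0.2041 d
  layer 2 (medium sand): t_2 = 10.8 × 0.23 / 4.352 = 0.5708 d
Total t = Σ t_i = 0.7749 days.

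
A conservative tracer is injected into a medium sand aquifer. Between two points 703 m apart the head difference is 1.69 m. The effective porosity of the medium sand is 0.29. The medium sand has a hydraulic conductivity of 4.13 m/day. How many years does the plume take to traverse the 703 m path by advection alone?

Hydraulic gradient i = Δh / L = 1.69 / 703 = 0.002404.
Darcy flux q = K · i = 4.130 × 0.002404 = 0.009928 m/day.
Seepage velocity v = q / n_e = 0.009928 / 0.29 = 0.03424 m/day.
Travel time t = L / v = 703 / 0.03424 = 20534 days = 56.22 years.

56.2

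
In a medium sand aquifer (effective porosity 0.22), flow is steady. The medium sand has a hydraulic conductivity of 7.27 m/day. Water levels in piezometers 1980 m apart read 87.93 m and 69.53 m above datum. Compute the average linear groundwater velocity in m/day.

Hydraulic gradient i = (87.93 − 69.53) / 1980 = 18.4 / 1980 = 0.009293.
Darcy flux q = K · i = 7.270 × 0.009293 = 0.06756 m/day.
Seepage velocity v = q / n_e = 0.06756 / 0.22 = 0.3071 m/day.

0.307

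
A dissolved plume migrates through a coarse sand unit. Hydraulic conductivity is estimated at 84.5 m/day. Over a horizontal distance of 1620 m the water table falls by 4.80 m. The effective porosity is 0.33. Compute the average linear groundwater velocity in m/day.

0.759

Hydraulic gradient i = Δh / L = 4.80 / 1620 = 0.002963.
Darcy flux q = K · i = 84.50 × 0.002963 = 0.2504 m/day.
Seepage velocity v = q / n_e = 0.2504 / 0.33 = 0.7587 m/day.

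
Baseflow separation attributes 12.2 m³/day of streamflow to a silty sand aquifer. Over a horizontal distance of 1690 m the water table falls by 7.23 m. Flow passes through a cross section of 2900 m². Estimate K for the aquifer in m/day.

0.983

Hydraulic gradient i = Δh / L = 7.23 / 1690 = 0.004278.
From Q = K·A·i, K = Q / (A·i) = 12.2 / (2900 × 0.004278) = 0.9834 m/day.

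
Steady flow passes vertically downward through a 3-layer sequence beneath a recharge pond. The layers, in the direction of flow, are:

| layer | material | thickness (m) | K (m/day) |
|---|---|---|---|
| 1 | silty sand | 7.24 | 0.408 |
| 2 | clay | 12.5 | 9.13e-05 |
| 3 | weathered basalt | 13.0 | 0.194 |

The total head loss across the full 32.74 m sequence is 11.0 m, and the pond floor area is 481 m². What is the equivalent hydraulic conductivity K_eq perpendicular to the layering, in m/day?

Flow is perpendicular to layering, so the layers act in series and the equivalent K is the thickness-weighted harmonic mean.
Total thickness L = 7.24 + 12.5 + 13.0 = 32.74 m.
Σ(b_i/K_i) = 7.24/0.408 + 12.5/9.13e-05 + 13.0/0.194 = 1.370e+05 d.
K_eq = L / Σ(b_i/K_i) = 32.74 / 1.370e+05 = 0.0002390 m/day.

0.000239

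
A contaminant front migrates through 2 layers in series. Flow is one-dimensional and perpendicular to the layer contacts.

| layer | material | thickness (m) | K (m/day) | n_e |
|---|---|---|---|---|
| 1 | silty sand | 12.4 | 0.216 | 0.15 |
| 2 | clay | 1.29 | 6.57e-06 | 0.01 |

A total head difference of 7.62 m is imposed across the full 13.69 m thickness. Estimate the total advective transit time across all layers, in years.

132

With flow normal to the layers, continuity requires the same specific discharge q through every layer.
Σ(b_i/K_i) = 12.4/0.216 + 1.29/6.57e-06 = 1.964e+05 d.
q = Δh / Σ(b_i/K_i) = 7.62 / 1.964e+05 = 3.880e-05 m/day.
In each layer the seepage velocity is v_i = q/n_i, so the layer transit time is t_i = b_i·n_i / q:
  layer 1 (silty sand): t_1 = 12.4 × 0.15 / 3.880e-05 = 47941 d
  layer 2 (clay): t_2 = 1.29 × 0.01 / 3.880e-05 = 332.5 d
Total t = Σ t_i = 48274 days = 132.2 years.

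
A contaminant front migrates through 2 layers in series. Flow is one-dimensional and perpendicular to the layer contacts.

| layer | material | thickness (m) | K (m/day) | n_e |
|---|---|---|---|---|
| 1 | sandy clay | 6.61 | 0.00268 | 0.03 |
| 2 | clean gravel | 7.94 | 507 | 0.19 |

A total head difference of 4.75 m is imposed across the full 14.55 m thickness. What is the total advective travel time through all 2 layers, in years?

2.43

With flow normal to the layers, continuity requires the same specific discharge q through every layer.
Σ(b_i/K_i) = 6.61/0.00268 + 7.94/507 = 2466 d.
q = Δh / Σ(b_i/K_i) = 4.75 / 2466 = 0.001926 m/day.
In each layer the seepage velocity is v_i = q/n_i, so the layer transit time is t_i = b_i·n_i / q:
  layer 1 (sandy clay): t_1 = 6.61 × 0.03 / 0.001926 = 103.0 d
  layer 2 (clean gravel): t_2 = 7.94 × 0.19 / 0.001926 = 783.3 d
Total t = Σ t_i = 886.3 days = 2.427 years.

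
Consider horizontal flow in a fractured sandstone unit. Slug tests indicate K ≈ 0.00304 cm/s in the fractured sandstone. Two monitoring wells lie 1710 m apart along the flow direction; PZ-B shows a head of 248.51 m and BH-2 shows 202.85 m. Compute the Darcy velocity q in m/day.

0.0701

Convert K: 0.00304 cm/s × 864 = 2.627 m/day.
Hydraulic gradient i = (248.51 − 202.85) / 1710 = 45.66 / 1710 = 0.02670.
Specific discharge q = K · i = 2.627 × 0.02670 = 0.07013 m/day.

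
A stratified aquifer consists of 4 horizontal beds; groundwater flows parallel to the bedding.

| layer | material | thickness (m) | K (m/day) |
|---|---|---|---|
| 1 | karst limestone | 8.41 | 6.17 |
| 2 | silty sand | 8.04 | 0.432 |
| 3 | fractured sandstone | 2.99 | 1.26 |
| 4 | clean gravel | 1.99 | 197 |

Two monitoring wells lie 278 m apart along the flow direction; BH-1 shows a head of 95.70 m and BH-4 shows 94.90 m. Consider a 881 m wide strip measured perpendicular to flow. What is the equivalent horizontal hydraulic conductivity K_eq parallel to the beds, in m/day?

Flow is parallel to layering, so each bed carries its own Darcy discharge and the transmissivities add.
Σ(K_i·b_i) = 6.17×8.41 + 0.432×8.04 + 1.26×2.99 + 197×1.99 = 451.2 m²/day.
Total thickness b = 21.43 m, so K_eq = Σ(K_i·b_i)/b = 21.05 m/day.

21.1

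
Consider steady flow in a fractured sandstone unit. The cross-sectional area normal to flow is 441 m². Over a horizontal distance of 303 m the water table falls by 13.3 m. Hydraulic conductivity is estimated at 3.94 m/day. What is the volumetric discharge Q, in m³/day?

76.3

Hydraulic gradient i = Δh / L = 13.3 / 303 = 0.04389.
Darcy's law: Q = K · A · i = 3.940 × 441.0 × 0.04389 = 76.27 m³/day.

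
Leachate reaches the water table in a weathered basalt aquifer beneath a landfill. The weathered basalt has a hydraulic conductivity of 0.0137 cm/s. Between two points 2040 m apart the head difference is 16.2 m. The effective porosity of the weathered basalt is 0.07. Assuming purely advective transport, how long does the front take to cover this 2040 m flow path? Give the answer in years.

4.16

Convert K: 0.0137 cm/s × 864 = 11.84 m/day.
Hydraulic gradient i = Δh / L = 16.2 / 2040 = 0.007941.
Darcy flux q = K · i = 11.84 × 0.007941 = 0.09400 m/day.
Seepage velocity v = q / n_e = 0.09400 / 0.07 = 1.343 m/day.
Travel time t = L / v = 2040 / 1.343 = 1519 days = 4.159 years.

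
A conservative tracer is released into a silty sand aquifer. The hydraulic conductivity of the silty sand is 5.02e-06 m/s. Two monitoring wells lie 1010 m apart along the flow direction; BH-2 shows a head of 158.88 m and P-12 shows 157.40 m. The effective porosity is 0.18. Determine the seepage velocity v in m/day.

0.00353

Convert K: 5.02e-06 m/s × 86400 = 0.4337 m/day.
Hydraulic gradient i = (158.88 − 157.40) / 1010 = 1.48 / 1010 = 0.001465.
Darcy flux q = K · i = 0.4337 × 0.001465 = 0.0006356 m/day.
Seepage velocity v = q / n_e = 0.0006356 / 0.18 = 0.003531 m/day.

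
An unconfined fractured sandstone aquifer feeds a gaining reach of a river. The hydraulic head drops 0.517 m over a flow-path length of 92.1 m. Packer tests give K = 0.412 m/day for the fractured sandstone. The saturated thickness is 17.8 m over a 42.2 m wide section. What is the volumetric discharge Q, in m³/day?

1.74

Cross-sectional area A = 42.2 × 17.8 = 751.2 m².
Hydraulic gradient i = Δh / L = 0.517 / 92.1 = 0.005613.
Darcy's law: Q = K · A · i = 0.4120 × 751.2 × 0.005613 = 1.737 m³/day.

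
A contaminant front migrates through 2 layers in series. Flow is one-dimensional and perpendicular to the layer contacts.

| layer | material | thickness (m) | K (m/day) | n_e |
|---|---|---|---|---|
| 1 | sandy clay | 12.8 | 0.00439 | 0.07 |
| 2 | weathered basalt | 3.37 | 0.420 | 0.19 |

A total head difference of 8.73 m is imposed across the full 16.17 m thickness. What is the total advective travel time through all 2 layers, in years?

With flow normal to the layers, continuity requires the same specific discharge q through every layer.
Σ(b_i/K_i) = 12.8/0.00439 + 3.37/0.420 = 2924 d.
q = Δh / Σ(b_i/K_i) = 8.73 / 2924 = 0.002986 m/day.
In each layer the seepage velocity is v_i = q/n_i, so the layer transit time is t_i = b_i·n_i / q:
  layer 1 (sandy clay): t_1 = 12.8 × 0.07 / 0.002986 = 300.1 d
  layer 2 (weathered basalt): t_2 = 3.37 × 0.19 / 0.002986 = 214.4 d
Total t = Σ t_i = 514.5 days = 1.409 years.

1.41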